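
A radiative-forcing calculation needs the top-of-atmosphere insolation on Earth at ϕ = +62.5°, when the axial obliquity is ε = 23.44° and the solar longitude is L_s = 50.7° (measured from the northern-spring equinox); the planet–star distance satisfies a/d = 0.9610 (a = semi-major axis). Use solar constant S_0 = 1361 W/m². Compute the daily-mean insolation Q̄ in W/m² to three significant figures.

Q̄ ≈ 383 W/m²

Solar declination: sin δ = sin ε · sin L_s = sin 23.44° × sin 50.7° = 0.30782, so δ = +17.928°.
cos h₀ = −tan(+62.5°) tan(+17.928°) = -0.6215, h₀ = 2.2415 rad.
Bracket: h₀ sin ϕ sin δ + cos ϕ cos δ sin h₀ = 2.2415×0.88701×0.30782 + 0.46175×0.95144×0.78341 = 0.612018 + 0.344173 = 0.956191.
Inverse-square distance factor (a/d)² = 0.9610² = 0.923521.
Q̄ = (S_0/π) × 0.923521 × [bracket] = (1361/π) × 0.923521 × 0.956191 = 382.6 W/m².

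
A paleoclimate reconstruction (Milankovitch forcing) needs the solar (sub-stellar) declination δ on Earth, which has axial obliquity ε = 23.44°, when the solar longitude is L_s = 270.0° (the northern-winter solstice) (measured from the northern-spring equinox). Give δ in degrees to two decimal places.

sin δ = sin ε · sin L_s = sin 23.44° × sin 270.0° = -0.397789.
δ = arcsin(-0.397789) = -23.44°.

δ = -23.44°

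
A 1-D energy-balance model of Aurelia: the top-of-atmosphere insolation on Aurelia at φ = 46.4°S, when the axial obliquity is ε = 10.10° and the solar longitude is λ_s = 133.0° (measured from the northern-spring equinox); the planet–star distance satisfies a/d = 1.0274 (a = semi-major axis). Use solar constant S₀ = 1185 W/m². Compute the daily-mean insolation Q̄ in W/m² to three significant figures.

Solar declination: sin δ = sin ε · sin λ_s = sin 10.10° × sin 133.0° = 0.12826, so δ = +7.369°.
cos H₀ = −tan(-46.4°) tan(+7.369°) = 0.1358, H₀ = 1.4346 rad.
Bracket: H₀ sin φ sin δ + cos φ cos δ sin H₀ = 1.4346×-0.72417×0.12826 + 0.68962×0.99174×0.99074 = -0.133249 + 0.677591 = 0.544342.
Inverse-square distance factor (a/d)² = 1.0274² = 1.055551.
Q̄ = (S₀/π) × 1.055551 × [bracket] = (1185/π) × 1.055551 × 0.544342 = 216.7 W/m².

Q̄ ≈ 217 W/m²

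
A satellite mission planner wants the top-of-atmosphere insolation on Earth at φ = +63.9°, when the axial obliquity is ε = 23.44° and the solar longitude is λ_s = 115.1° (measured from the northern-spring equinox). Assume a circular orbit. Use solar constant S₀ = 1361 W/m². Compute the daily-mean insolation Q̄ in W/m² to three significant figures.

Solar declination: sin δ = sin ε · sin λ_s = sin 23.44° × sin 115.1° = 0.36022, so δ = +21.114°.
cos H₀ = −tan(+63.9°) tan(+21.114°) = -0.7882, H₀ = 2.4787 rad.
Bracket: H₀ sin φ sin δ + cos φ cos δ sin H₀ = 2.4787×0.89803×0.36022 + 0.43994×0.93287×0.61538 = 0.801831 + 0.252556 = 1.054387.
Q̄ = (S₀/π) × [bracket] = (1361/π) × 1.054387 = 456.8 W/m².

Q̄ ≈ 457 W/m²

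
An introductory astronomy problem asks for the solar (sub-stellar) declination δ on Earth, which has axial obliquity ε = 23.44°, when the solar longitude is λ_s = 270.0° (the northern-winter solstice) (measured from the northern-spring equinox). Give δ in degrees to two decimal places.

sin δ = sin ε · sin λ_s = sin 23.44° × sin 270.0° = -0.397789.
δ = arcsin(-0.397789) = -23.44°.

δ = -23.44°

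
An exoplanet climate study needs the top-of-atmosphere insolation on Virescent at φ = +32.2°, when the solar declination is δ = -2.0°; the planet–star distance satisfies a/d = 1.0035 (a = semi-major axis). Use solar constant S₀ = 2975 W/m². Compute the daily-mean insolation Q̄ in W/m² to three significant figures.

Q̄ ≈ 779 W/m²

cos H₀ = −tan(+32.2°) tan(-2.000°) = 0.0220, H₀ = 1.5488 rad.
Bracket: H₀ sin φ sin δ + cos φ cos δ sin H₀ = 1.5488×0.53288×-0.03490 + 0.84619×0.99939×0.99976 = -0.028804 + 0.845471 = 0.816667.
Inverse-square distance factor (a/d)² = 1.0035² = 1.007012.
Q̄ = (S₀/π) × 1.007012 × [bracket] = (2975/π) × 1.007012 × 0.816667 = 778.8 W/m².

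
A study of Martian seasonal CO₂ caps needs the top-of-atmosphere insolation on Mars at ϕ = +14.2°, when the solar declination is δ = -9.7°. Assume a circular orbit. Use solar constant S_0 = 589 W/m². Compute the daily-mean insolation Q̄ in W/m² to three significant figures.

Q̄ ≈ 167 W/m²

cos h₀ = −tan(+14.2°) tan(-9.700°) = 0.0433, h₀ = 1.5275 rad.
Bracket: h₀ sin ϕ sin δ + cos ϕ cos δ sin h₀ = 1.5275×0.24531×-0.16849 + 0.96945×0.98570×0.99906 = -0.063135 + 0.954689 = 0.891554.
Q̄ = (S_0/π) × [bracket] = (589/π) × 0.891554 = 167.2 W/m².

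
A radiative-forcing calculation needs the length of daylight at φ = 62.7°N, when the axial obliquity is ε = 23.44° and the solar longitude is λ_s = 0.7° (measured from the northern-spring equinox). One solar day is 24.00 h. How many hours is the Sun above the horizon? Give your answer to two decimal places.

Solar declination: sin δ = sin ε · sin λ_s = sin 23.44° × sin 0.7° = 0.00486, so δ = +0.278°.
cos H₀ = −tan φ · tan δ = −tan(+62.7°) × tan(+0.278°) = -0.0094, so H₀ = 1.5802 rad = 90.54°.
Daylight = 2H₀/(2π) × 24.00 h = (1.5802/π) × 24.00 = 12.07 h.

12.07 h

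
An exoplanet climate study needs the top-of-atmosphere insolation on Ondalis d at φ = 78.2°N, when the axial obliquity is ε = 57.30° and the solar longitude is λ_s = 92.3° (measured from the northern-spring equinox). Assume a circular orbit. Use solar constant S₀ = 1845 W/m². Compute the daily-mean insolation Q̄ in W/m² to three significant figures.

Q̄ ≈ 1.52e+03 W/m²

Solar declination: sin δ = sin ε · sin λ_s = sin 57.30° × sin 92.3° = 0.84083, so δ = +57.228°.
cos H₀ = −tan(+78.2°) tan(+57.228°) = -7.4356 ≤ −1 ⇒ polar day, H₀ = π.
Bracket: H₀ sin φ sin δ + cos φ cos δ sin H₀ = 3.1416×0.97887×0.84083 + 0.20450×0.54129×0.00000 = 2.585736 + 0.000000 = 2.585736.
Q̄ = (S₀/π) × [bracket] = (1845/π) × 2.585736 = 1519 W/m².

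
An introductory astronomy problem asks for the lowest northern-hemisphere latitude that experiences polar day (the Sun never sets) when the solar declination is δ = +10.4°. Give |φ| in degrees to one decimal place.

Polar day requires cos H₀ = −tan φ tan δ ≤ −1, i.e. tan φ tan δ ≥ 1.
The boundary is |tan φ| · |tan δ| = 1, so |φ| = 90° − |δ| = 90° − 10.4° = 79.6° in the northern hemisphere.

|φ| = 79.6°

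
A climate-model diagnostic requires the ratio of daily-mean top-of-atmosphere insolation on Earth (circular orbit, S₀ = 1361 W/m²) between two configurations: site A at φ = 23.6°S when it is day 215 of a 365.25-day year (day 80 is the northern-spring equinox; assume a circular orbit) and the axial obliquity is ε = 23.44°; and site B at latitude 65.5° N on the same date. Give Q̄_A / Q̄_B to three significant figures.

— Configuration A (φ=-23.6°):
Solar longitude: λ_s = 360° × (215 − 80)/365.25 = 133.060°.
sin δ = sin 23.44° × sin 133.060° = 0.29064, so δ = +16.896°.
cos H₀ = −tan(-23.6°) tan(+16.896°) = 0.1327, H₀ = 1.4377 rad.
Bracket: H₀ sin φ sin δ + cos φ cos δ sin H₀ = 1.4377×-0.40035×0.29064 + 0.91636×0.95683×0.99116 = -0.167287 + 0.869050 = 0.701763.
Q̄ = (S₀/π) × [bracket] = (1361/π) × 0.701763 = 304.02 W/m².
— Configuration B (φ=+65.5°):
cos H₀ = −tan(+65.5°) tan(+16.896°) = -0.6665, H₀ = 2.3003 rad.
Bracket: H₀ sin φ sin δ + cos φ cos δ sin H₀ = 2.3003×0.90996×0.29064 + 0.41469×0.95683×0.74548 = 0.608362 + 0.295797 = 0.904159.
Q̄ = (S₀/π) × [bracket] = (1361/π) × 0.904159 = 391.70 W/m².
Ratio Q̄_A / Q̄_B = 304.02 / 391.70 = 0.7762.

Q̄_A / Q̄_B ≈ 0.776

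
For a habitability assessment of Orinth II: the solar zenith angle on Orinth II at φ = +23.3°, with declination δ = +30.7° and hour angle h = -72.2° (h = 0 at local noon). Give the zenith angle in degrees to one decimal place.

θ_z = 63.7°

cos θ_z = sin φ sin δ + cos φ cos δ cos h = 0.201943 + 0.241416 = 0.443359.
θ_z = arccos(0.443359) = 63.7°.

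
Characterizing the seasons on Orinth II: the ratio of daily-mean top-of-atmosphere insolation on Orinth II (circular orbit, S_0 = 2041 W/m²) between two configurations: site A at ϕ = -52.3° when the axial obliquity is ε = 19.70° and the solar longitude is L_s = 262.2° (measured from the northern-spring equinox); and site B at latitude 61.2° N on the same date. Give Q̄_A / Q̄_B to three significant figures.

— Configuration A (ϕ=-52.3°):
Solar declination: sin δ = sin ε · sin L_s = sin 19.70° × sin 262.2° = -0.33398, so δ = -19.510°.
cos h₀ = −tan(-52.3°) tan(-19.510°) = -0.4584, h₀ = 2.0470 rad.
Bracket: h₀ sin ϕ sin δ + cos ϕ cos δ sin h₀ = 2.0470×-0.79122×-0.33398 + 0.61153×0.94258×0.88873 = 0.540923 + 0.512278 = 1.053201.
Q̄ = (S_0/π) × [bracket] = (2041/π) × 1.053201 = 684.23 W/m².
— Configuration B (ϕ=+61.2°):
cos h₀ = −tan(+61.2°) tan(-19.510°) = 0.6445, h₀ = 0.8704 rad.
Bracket: h₀ sin ϕ sin δ + cos ϕ cos δ sin h₀ = 0.8704×0.87631×-0.33398 + 0.48175×0.94258×0.76460 = -0.254740 + 0.347196 = 0.092456.
Q̄ = (S_0/π) × [bracket] = (2041/π) × 0.092456 = 60.066 W/m².
Ratio Q̄_A / Q̄_B = 684.23 / 60.066 = 11.39.

Q̄_A / Q̄_B ≈ 11.4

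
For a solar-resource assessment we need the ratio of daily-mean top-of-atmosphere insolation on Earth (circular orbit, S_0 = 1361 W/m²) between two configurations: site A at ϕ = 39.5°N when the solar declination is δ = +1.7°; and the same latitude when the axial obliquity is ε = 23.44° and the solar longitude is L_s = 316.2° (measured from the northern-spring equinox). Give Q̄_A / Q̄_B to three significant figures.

Q̄_A / Q̄_B ≈ 1.64

— Configuration A (ϕ=+39.5°):
cos h₀ = −tan(+39.5°) tan(+1.700°) = -0.0245, h₀ = 1.5953 rad.
Bracket: h₀ sin ϕ sin δ + cos ϕ cos δ sin h₀ = 1.5953×0.63608×0.02967 + 0.77162×0.99956×0.99970 = 0.030107 + 0.771049 = 0.801156.
Q̄ = (S_0/π) × [bracket] = (1361/π) × 0.801156 = 347.08 W/m².
— Configuration B (ϕ=+39.5°):
Solar declination: sin δ = sin ε · sin L_s = sin 23.44° × sin 316.2° = -0.27533, so δ = -15.981°.
cos h₀ = −tan(+39.5°) tan(-15.981°) = 0.2361, h₀ = 1.3325 rad.
Bracket: h₀ sin ϕ sin δ + cos ϕ cos δ sin h₀ = 1.3325×0.63608×-0.27533 + 0.77162×0.96135×0.97173 = -0.233363 + 0.720826 = 0.487463.
Q̄ = (S_0/π) × [bracket] = (1361/π) × 0.487463 = 211.18 W/m².
Ratio Q̄_A / Q̄_B = 347.08 / 211.18 = 1.644.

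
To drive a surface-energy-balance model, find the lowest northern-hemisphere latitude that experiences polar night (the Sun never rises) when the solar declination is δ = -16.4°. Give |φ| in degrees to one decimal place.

|φ| = 73.6°

Polar night requires cos H₀ = −tan φ tan δ ≥ 1, i.e. tan φ tan δ ≤ −1.
The boundary is |tan φ| · |tan δ| = 1, so |φ| = 90° − |δ| = 90° − 16.4° = 73.6° in the northern hemisphere.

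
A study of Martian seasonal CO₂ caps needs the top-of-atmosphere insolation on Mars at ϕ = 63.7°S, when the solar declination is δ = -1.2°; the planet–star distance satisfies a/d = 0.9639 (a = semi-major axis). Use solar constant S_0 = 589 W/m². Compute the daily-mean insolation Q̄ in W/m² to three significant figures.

cos h₀ = −tan(-63.7°) tan(-1.200°) = -0.0424, h₀ = 1.6132 rad.
Bracket: h₀ sin ϕ sin δ + cos ϕ cos δ sin h₀ = 1.6132×-0.89649×-0.02094 + 0.44307×0.99978×0.99910 = 0.030284 + 0.442574 = 0.472858.
Inverse-square distance factor (a/d)² = 0.9639² = 0.929103.
Q̄ = (S_0/π) × 0.929103 × [bracket] = (589/π) × 0.929103 × 0.472858 = 82.37 W/m².

Q̄ ≈ 82.4 W/m²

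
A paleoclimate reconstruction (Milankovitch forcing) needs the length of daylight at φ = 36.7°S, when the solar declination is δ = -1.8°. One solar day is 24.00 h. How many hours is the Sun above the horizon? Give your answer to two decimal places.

12.18 h

cos H₀ = −tan φ · tan δ = −tan(-36.7°) × tan(-1.800°) = -0.0234, so H₀ = 1.5942 rad = 91.34°.
Daylight = 2H₀/(2π) × 24.00 h = (1.5942/π) × 24.00 = 12.18 h.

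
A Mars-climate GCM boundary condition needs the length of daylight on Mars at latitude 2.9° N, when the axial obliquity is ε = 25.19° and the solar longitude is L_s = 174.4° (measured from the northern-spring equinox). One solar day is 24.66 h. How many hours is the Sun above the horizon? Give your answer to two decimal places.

Solar declination: sin δ = sin ε · sin L_s = sin 25.19° × sin 174.4° = 0.04153, so δ = +2.380°.
cos h₀ = −tan ϕ · tan δ = −tan(+2.9°) × tan(+2.380°) = -0.0021, so h₀ = 1.5729 rad = 90.12°.
Daylight = 2h₀/(2π) × 24.66 h = (1.5729/π) × 24.66 = 12.35 h.

12.35 h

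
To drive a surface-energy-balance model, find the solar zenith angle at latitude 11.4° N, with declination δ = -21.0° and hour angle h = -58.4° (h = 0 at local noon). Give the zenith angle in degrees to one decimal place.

cos θ_z = sin ϕ sin δ + cos ϕ cos δ cos h = -0.070834 + 0.479532 = 0.408698.
θ_z = arccos(0.408698) = 65.9°.

θ_z = 65.9°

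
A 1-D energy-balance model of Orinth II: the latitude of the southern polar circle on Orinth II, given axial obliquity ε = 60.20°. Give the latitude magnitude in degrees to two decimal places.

The polar circle is the lowest latitude that experiences at least one full rotation of continuous darkness at the northern-summer solstice; it lies at |ϕ| = 90° − ε = 90° − 60.20° = 29.80°.

29.80°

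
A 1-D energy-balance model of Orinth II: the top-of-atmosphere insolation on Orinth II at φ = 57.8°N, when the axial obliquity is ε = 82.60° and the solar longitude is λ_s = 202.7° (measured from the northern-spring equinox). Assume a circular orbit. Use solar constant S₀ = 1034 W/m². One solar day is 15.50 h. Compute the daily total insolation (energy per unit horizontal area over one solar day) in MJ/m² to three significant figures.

1.74 MJ/m²

Solar declination: sin δ = sin ε · sin λ_s = sin 82.60° × sin 202.7° = -0.38269, so δ = -22.501°.
cos H₀ = −tan(+57.8°) tan(-22.501°) = 0.6578, H₀ = 0.8529 rad.
Bracket: H₀ sin φ sin δ + cos φ cos δ sin H₀ = 0.8529×0.84619×-0.38269 + 0.53288×0.92388×0.75321 = -0.276193 + 0.370818 = 0.094625.
Q̄ = (S₀/π) × [bracket] = (1034/π) × 0.094625 = 31.144 W/m².
Daily total = Q̄ × 15.50 h × 3600 s/h = 31.144 × 15.50 × 3600 / 10⁶ = 1.738 MJ/m².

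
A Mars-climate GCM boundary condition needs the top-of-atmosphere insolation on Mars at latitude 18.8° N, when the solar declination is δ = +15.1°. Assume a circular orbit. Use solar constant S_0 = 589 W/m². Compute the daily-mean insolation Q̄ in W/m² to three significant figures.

Q̄ ≈ 197 W/m²

cos h₀ = −tan(+18.8°) tan(+15.100°) = -0.0919, h₀ = 1.6628 rad.
Bracket: h₀ sin ϕ sin δ + cos ϕ cos δ sin h₀ = 1.6628×0.32227×0.26050 + 0.94665×0.96547×0.99577 = 0.139594 + 0.910096 = 1.049690.
Q̄ = (S_0/π) × [bracket] = (589/π) × 1.049690 = 196.8 W/m².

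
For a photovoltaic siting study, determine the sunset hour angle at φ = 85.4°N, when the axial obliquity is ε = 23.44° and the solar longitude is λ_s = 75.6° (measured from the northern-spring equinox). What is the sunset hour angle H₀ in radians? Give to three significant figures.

H₀ = 3.14 rad

Solar declination: sin δ = sin ε · sin λ_s = sin 23.44° × sin 75.6° = 0.38529, so δ = +22.662°.
Sunrise equation: cos H₀ = −tan φ · tan δ = -5.1894 ≤ −1, so the Sun never sets (polar day) and H₀ = π.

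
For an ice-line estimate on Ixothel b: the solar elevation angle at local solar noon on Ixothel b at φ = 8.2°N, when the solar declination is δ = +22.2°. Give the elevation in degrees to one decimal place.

At local noon the hour angle is zero, so the zenith angle equals |φ − δ| = |+8.2° − (+22.200°)| = 14.000°.
Elevation = 90° − 14.000° = 76.0°.

76.0°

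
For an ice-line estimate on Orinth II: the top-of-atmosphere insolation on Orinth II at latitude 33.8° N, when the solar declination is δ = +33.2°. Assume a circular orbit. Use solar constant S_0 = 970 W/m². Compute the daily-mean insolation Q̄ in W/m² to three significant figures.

Q̄ ≈ 383 W/m²

cos h₀ = −tan(+33.8°) tan(+33.200°) = -0.4381, h₀ = 2.0242 rad.
Bracket: h₀ sin ϕ sin δ + cos ϕ cos δ sin h₀ = 2.0242×0.55630×0.54756 + 0.83098×0.83676×0.89894 = 0.616587 + 0.625061 = 1.241648.
Q̄ = (S_0/π) × [bracket] = (970/π) × 1.241648 = 383.4 W/m².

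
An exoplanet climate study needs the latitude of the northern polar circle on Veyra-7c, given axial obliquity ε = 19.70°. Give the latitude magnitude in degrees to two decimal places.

The polar circle is the lowest latitude that experiences at least one full rotation of continuous daylight at the northern-summer solstice; it lies at |φ| = 90° − ε = 90° − 19.70° = 70.30°.

70.30°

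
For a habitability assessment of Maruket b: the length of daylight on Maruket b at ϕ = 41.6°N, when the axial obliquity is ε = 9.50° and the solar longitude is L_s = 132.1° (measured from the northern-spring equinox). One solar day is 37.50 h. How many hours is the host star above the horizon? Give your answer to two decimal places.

Solar declination: sin δ = sin ε · sin L_s = sin 9.50° × sin 132.1° = 0.12246, so δ = +7.034°.
cos h₀ = −tan ϕ · tan δ = −tan(+41.6°) × tan(+7.034°) = -0.1096, so h₀ = 1.6806 rad = 96.29°.
Daylight = 2h₀/(2π) × 37.50 h = (1.6806/π) × 37.50 = 20.06 h.

20.06 h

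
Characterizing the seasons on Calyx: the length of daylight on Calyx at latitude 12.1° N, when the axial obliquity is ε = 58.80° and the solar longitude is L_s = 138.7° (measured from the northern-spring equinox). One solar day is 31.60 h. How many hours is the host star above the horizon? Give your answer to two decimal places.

Solar declination: sin δ = sin ε · sin L_s = sin 58.80° × sin 138.7° = 0.56454, so δ = +34.370°.
cos h₀ = −tan ϕ · tan δ = −tan(+12.1°) × tan(+34.370°) = -0.1466, so h₀ = 1.7180 rad = 98.43°.
Daylight = 2h₀/(2π) × 31.60 h = (1.7180/π) × 31.60 = 17.28 h.

17.28 h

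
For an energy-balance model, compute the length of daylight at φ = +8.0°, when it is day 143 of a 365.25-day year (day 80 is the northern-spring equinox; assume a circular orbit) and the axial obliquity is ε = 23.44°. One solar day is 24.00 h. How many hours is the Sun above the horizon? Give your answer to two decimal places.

12.40 h

Solar longitude: λ_s = 360° × (143 − 80)/365.25 = 62.094°.
sin δ = sin 23.44° × sin 62.094° = 0.35153, so δ = +20.581°.
cos H₀ = −tan φ · tan δ = −tan(+8.0°) × tan(+20.581°) = -0.0528, so H₀ = 1.6236 rad = 93.03°.
Daylight = 2H₀/(2π) × 24.00 h = (1.6236/π) × 24.00 = 12.40 h.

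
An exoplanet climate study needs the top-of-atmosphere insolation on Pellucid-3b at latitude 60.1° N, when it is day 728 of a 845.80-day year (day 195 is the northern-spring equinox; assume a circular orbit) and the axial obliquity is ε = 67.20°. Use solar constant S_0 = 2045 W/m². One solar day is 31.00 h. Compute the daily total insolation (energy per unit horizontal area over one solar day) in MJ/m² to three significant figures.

0.00 MJ/m²

Solar longitude: L_s = 360° × (728 − 195)/845.80 = 226.862°.
sin δ = sin 67.20° × sin 226.862° = -0.67269, so δ = -42.275°.
cos h₀ = −tan(+60.1°) tan(-42.275°) = 1.5810 ≥ 1 ⇒ polar night, h₀ = 0 and Q̄ = 0.
Daily total = Q̄ × 31.00 h × 3600 s/h = 0.00 MJ/m².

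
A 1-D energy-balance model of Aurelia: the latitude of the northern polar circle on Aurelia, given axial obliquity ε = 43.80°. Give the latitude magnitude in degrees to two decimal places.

46.20°

The polar circle is the lowest latitude that experiences at least one full rotation of continuous daylight at the northern-summer solstice; it lies at |φ| = 90° − ε = 90° − 43.80° = 46.20°.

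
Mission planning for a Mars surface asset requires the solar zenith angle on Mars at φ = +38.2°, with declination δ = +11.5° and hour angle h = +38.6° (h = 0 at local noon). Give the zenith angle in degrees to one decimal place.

θ_z = 43.5°

cos θ_z = sin φ sin δ + cos φ cos δ cos h = 0.123291 + 0.601834 = 0.725125.
θ_z = arccos(0.725125) = 43.5°.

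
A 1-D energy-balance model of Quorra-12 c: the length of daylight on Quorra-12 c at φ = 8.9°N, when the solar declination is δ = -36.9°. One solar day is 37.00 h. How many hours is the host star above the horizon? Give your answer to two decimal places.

17.11 h

cos H₀ = −tan φ · tan δ = −tan(+8.9°) × tan(-36.900°) = 0.1176, so H₀ = 1.4529 rad = 83.25°.
Daylight = 2H₀/(2π) × 37.00 h = (1.4529/π) × 37.00 = 17.11 h.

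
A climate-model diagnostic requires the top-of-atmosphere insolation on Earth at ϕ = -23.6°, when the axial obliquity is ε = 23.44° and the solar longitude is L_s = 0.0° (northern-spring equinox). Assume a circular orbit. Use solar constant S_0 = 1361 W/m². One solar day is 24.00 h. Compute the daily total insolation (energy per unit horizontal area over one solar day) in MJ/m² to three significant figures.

Solar declination: sin δ = sin ε · sin L_s = sin 23.44° × sin 0.0° = 0.00000, so δ = +0.000°.
cos h₀ = −tan(-23.6°) tan(+0.000°) = 0.0000, h₀ = 1.5708 rad.
Bracket: h₀ sin ϕ sin δ + cos ϕ cos δ sin h₀ = 1.5708×-0.40035×0.00000 + 0.91636×1.00000×1.00000 = -0.000000 + 0.916360 = 0.916360.
Q̄ = (S_0/π) × [bracket] = (1361/π) × 0.916360 = 396.99 W/m².
Daily total = Q̄ × 24.00 h × 3600 s/h = 396.99 × 24.00 × 3600 / 10⁶ = 34.30 MJ/m².

34.3 MJ/m²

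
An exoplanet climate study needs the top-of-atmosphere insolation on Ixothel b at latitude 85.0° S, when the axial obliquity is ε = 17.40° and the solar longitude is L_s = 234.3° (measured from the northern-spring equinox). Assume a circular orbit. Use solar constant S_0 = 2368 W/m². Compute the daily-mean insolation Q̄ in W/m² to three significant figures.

Q̄ ≈ 573 W/m²

Solar declination: sin δ = sin ε · sin L_s = sin 17.40° × sin 234.3° = -0.24285, so δ = -14.055°.
cos h₀ = −tan(-85.0°) tan(-14.055°) = -2.8614 ≤ −1 ⇒ polar day, h₀ = π.
Bracket: h₀ sin ϕ sin δ + cos ϕ cos δ sin h₀ = 3.1416×-0.99619×-0.24285 + 0.08716×0.97006×0.00000 = 0.760031 + 0.000000 = 0.760031.
Q̄ = (S_0/π) × [bracket] = (2368/π) × 0.760031 = 572.9 W/m².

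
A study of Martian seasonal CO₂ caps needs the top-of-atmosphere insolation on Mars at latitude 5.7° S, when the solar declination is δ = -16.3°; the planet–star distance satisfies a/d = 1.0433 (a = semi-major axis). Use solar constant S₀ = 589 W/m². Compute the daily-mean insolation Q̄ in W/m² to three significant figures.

Q̄ ≈ 204 W/m²

cos H₀ = −tan(-5.7°) tan(-16.300°) = -0.0292, H₀ = 1.6000 rad.
Bracket: H₀ sin φ sin δ + cos φ cos δ sin H₀ = 1.6000×-0.09932×-0.28067 + 0.99506×0.95981×0.99957 = 0.044602 + 0.954658 = 0.999260.
Inverse-square distance factor (a/d)² = 1.0433² = 1.088475.
Q̄ = (S₀/π) × 1.088475 × [bracket] = (589/π) × 1.088475 × 0.999260 = 203.9 W/m².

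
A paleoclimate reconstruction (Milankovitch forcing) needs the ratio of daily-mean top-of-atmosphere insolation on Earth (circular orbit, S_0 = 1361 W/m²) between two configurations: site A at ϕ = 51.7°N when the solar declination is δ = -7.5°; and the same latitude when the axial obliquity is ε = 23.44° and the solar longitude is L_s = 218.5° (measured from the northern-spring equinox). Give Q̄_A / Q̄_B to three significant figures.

Q̄_A / Q̄_B ≈ 1.41

— Configuration A (ϕ=+51.7°):
cos h₀ = −tan(+51.7°) tan(-7.500°) = 0.1667, h₀ = 1.4033 rad.
Bracket: h₀ sin ϕ sin δ + cos ϕ cos δ sin h₀ = 1.4033×0.78478×-0.13053 + 0.61978×0.99144×0.98601 = -0.143750 + 0.605878 = 0.462128.
Q̄ = (S_0/π) × [bracket] = (1361/π) × 0.462128 = 200.20 W/m².
— Configuration B (ϕ=+51.7°):
Solar declination: sin δ = sin ε · sin L_s = sin 23.44° × sin 218.5° = -0.24763, so δ = -14.337°.
cos h₀ = −tan(+51.7°) tan(-14.337°) = 0.3236, h₀ = 1.2412 rad.
Bracket: h₀ sin ϕ sin δ + cos ϕ cos δ sin h₀ = 1.2412×0.78478×-0.24763 + 0.61978×0.96885×0.94618 = -0.241209 + 0.568156 = 0.326947.
Q̄ = (S_0/π) × [bracket] = (1361/π) × 0.326947 = 141.64 W/m².
Ratio Q̄_A / Q̄_B = 200.20 / 141.64 = 1.413.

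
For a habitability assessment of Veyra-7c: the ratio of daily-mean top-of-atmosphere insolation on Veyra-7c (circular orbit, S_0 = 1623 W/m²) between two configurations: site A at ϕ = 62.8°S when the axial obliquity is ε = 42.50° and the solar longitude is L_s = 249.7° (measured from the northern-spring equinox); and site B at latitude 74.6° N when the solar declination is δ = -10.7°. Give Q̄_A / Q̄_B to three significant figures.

— Configuration A (ϕ=-62.8°):
Solar declination: sin δ = sin ε · sin L_s = sin 42.50° × sin 249.7° = -0.63363, so δ = -39.318°.
cos h₀ = −tan(-62.8°) tan(-39.318°) = -1.5937 ≤ −1 ⇒ polar day, h₀ = π.
Bracket: h₀ sin ϕ sin δ + cos ϕ cos δ sin h₀ = 3.1416×-0.88942×-0.63363 + 0.45710×0.77364×0.00000 = 1.770490 + 0.000000 = 1.770490.
Q̄ = (S_0/π) × [bracket] = (1623/π) × 1.770490 = 914.67 W/m².
— Configuration B (ϕ=+74.6°):
cos h₀ = −tan(+74.6°) tan(-10.700°) = 0.6860, h₀ = 0.8148 rad.
Bracket: h₀ sin ϕ sin δ + cos ϕ cos δ sin h₀ = 0.8148×0.96410×-0.18567 + 0.26556×0.98261×0.72761 = -0.145853 + 0.189864 = 0.044011.
Q̄ = (S_0/π) × [bracket] = (1623/π) × 0.044011 = 22.737 W/m².
Ratio Q̄_A / Q̄_B = 914.67 / 22.737 = 40.23.

Q̄_A / Q̄_B ≈ 40.2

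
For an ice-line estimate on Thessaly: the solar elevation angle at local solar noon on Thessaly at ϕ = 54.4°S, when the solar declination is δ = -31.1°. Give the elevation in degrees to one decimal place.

At local noon the hour angle is zero, so the zenith angle equals |ϕ − δ| = |-54.4° − (-31.100°)| = 23.300°.
Elevation = 90° − 23.300° = 66.7°.

66.7°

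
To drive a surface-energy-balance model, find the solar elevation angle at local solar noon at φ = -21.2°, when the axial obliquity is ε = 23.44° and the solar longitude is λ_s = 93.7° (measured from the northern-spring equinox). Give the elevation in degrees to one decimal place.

Solar declination: sin δ = sin ε · sin λ_s = sin 23.44° × sin 93.7° = 0.39696, so δ = +23.388°.
At local noon the hour angle is zero, so the zenith angle equals |φ − δ| = |-21.2° − (+23.388°)| = 44.588°.
Elevation = 90° − 44.588° = 45.4°.

45.4°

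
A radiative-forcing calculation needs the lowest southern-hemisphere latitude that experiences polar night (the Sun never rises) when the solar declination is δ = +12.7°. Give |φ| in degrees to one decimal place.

Polar night requires cos H₀ = −tan φ tan δ ≥ 1, i.e. tan φ tan δ ≤ −1.
The boundary is |tan φ| · |tan δ| = 1, so |φ| = 90° − |δ| = 90° − 12.7° = 77.3° in the southern hemisphere.

|φ| = 77.3°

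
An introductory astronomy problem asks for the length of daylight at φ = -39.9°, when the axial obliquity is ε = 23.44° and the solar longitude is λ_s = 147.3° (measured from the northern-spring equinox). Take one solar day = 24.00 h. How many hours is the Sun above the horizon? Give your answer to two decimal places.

Solar declination: sin δ = sin ε · sin λ_s = sin 23.44° × sin 147.3° = 0.21490, so δ = +12.410°.
cos H₀ = −tan φ · tan δ = −tan(-39.9°) × tan(+12.410°) = 0.1840, so H₀ = 1.3858 rad = 79.40°.
Daylight = 2H₀/(2π) × 24.00 h = (1.3858/π) × 24.00 = 10.59 h.

10.59 h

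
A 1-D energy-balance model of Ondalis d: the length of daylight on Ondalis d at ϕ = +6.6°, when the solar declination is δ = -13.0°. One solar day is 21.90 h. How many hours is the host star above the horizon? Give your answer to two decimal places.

10.76 h

cos h₀ = −tan ϕ · tan δ = −tan(+6.6°) × tan(-13.000°) = 0.0267, so h₀ = 1.5441 rad = 88.47°.
Daylight = 2h₀/(2π) × 21.90 h = (1.5441/π) × 21.90 = 10.76 h.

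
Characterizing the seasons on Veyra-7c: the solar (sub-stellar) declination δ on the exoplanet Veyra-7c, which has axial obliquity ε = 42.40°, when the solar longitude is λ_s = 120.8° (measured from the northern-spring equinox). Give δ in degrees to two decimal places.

sin δ = sin ε · sin λ_s = sin 42.40° × sin 120.8° = 0.579199.
δ = arcsin(0.579199) = +35.39°.

δ = +35.39°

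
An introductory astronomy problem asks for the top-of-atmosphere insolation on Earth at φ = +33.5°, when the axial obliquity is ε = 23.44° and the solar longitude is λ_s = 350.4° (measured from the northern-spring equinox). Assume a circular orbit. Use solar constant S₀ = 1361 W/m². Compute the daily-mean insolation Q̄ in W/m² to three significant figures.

Q̄ ≈ 336 W/m²

Solar declination: sin δ = sin ε · sin λ_s = sin 23.44° × sin 350.4° = -0.06634, so δ = -3.804°.
cos H₀ = −tan(+33.5°) tan(-3.804°) = 0.0440, H₀ = 1.5268 rad.
Bracket: H₀ sin φ sin δ + cos φ cos δ sin H₀ = 1.5268×0.55194×-0.06634 + 0.83389×0.99780×0.99903 = -0.055905 + 0.831248 = 0.775343.
Q̄ = (S₀/π) × [bracket] = (1361/π) × 0.775343 = 335.9 W/m².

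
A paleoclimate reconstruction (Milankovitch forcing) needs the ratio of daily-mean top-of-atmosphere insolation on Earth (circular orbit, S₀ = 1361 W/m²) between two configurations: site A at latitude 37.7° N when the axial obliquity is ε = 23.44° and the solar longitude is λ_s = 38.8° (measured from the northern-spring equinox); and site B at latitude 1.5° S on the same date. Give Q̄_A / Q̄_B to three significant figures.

Q̄_A / Q̄_B ≈ 1.07

— Configuration A (φ=+37.7°):
Solar declination: sin δ = sin ε · sin λ_s = sin 23.44° × sin 38.8° = 0.24926, so δ = +14.433°.
cos H₀ = −tan(+37.7°) tan(+14.433°) = -0.1989, H₀ = 1.7711 rad.
Bracket: H₀ sin φ sin δ + cos φ cos δ sin H₀ = 1.7711×0.61153×0.24926 + 0.79122×0.96844×0.98001 = 0.269969 + 0.750932 = 1.020901.
Q̄ = (S₀/π) × [bracket] = (1361/π) × 1.020901 = 442.27 W/m².
— Configuration B (φ=-1.5°):
cos H₀ = −tan(-1.5°) tan(+14.433°) = 0.0067, H₀ = 1.5641 rad.
Bracket: H₀ sin φ sin δ + cos φ cos δ sin H₀ = 1.5641×-0.02618×0.24926 + 0.99966×0.96844×0.99998 = -0.010207 + 0.968091 = 0.957884.
Q̄ = (S₀/π) × [bracket] = (1361/π) × 0.957884 = 414.97 W/m².
Ratio Q̄_A / Q̄_B = 442.27 / 414.97 = 1.066.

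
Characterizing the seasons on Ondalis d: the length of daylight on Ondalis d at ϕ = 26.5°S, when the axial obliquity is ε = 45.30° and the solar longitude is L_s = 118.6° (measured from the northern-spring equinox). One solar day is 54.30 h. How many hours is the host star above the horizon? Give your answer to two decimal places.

Solar declination: sin δ = sin ε · sin L_s = sin 45.30° × sin 118.6° = 0.62407, so δ = +38.614°.
cos h₀ = −tan ϕ · tan δ = −tan(-26.5°) × tan(+38.614°) = 0.3982, so h₀ = 1.1612 rad = 66.53°.
Daylight = 2h₀/(2π) × 54.30 h = (1.1612/π) × 54.30 = 20.07 h.

20.07 h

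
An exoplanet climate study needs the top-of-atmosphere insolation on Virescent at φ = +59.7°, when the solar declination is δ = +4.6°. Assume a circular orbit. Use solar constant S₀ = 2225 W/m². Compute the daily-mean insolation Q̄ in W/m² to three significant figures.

cos H₀ = −tan(+59.7°) tan(+4.600°) = -0.1377, H₀ = 1.7089 rad.
Bracket: H₀ sin φ sin δ + cos φ cos δ sin H₀ = 1.7089×0.86340×0.08020 + 0.50453×0.99678×0.99048 = 0.118332 + 0.498118 = 0.616450.
Q̄ = (S₀/π) × [bracket] = (2225/π) × 0.616450 = 436.6 W/m².

Q̄ ≈ 437 W/m²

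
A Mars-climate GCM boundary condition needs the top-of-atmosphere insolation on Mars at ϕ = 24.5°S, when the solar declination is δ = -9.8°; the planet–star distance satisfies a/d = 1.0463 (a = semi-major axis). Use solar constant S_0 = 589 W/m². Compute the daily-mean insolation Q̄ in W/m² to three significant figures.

cos h₀ = −tan(-24.5°) tan(-9.800°) = -0.0787, h₀ = 1.6496 rad.
Bracket: h₀ sin ϕ sin δ + cos ϕ cos δ sin h₀ = 1.6496×-0.41469×-0.17021 + 0.90996×0.98541×0.99690 = 0.116436 + 0.893904 = 1.010340.
Inverse-square distance factor (a/d)² = 1.0463² = 1.094744.
Q̄ = (S_0/π) × 1.094744 × [bracket] = (589/π) × 1.094744 × 1.010340 = 207.4 W/m².

Q̄ ≈ 207 W/m²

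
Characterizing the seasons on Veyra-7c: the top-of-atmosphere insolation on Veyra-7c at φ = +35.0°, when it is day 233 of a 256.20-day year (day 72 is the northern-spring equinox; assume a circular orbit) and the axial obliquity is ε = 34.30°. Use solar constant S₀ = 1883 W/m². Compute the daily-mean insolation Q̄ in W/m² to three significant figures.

Q̄ ≈ 251 W/m²

Solar longitude: λ_s = 360° × (233 − 72)/256.20 = 226.230°.
sin δ = sin 34.30° × sin 226.230° = -0.40693, so δ = -24.012°.
cos H₀ = −tan(+35.0°) tan(-24.012°) = 0.3119, H₀ = 1.2536 rad.
Bracket: H₀ sin φ sin δ + cos φ cos δ sin H₀ = 1.2536×0.57358×-0.40693 + 0.81915×0.91346×0.95010 = -0.292599 + 0.710923 = 0.418324.
Q̄ = (S₀/π) × [bracket] = (1883/π) × 0.418324 = 250.7 W/m².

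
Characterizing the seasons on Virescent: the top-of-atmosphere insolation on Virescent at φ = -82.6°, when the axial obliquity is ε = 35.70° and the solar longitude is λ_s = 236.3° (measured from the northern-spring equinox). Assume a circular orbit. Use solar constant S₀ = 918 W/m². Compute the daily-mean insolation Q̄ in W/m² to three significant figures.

Solar declination: sin δ = sin ε · sin λ_s = sin 35.70° × sin 236.3° = -0.48548, so δ = -29.044°.
cos H₀ = −tan(-82.6°) tan(-29.044°) = -4.2757 ≤ −1 ⇒ polar day, H₀ = π.
Bracket: H₀ sin φ sin δ + cos φ cos δ sin H₀ = 3.1416×-0.99167×-0.48548 + 0.12880×0.87425×0.00000 = 1.512479 + 0.000000 = 1.512479.
Q̄ = (S₀/π) × [bracket] = (918/π) × 1.512479 = 442.0 W/m².

Q̄ ≈ 442 W/m²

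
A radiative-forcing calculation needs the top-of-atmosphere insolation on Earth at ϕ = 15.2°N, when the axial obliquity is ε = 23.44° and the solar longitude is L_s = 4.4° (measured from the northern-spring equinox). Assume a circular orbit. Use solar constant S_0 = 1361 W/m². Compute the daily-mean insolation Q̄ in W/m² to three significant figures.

Q̄ ≈ 423 W/m²

Solar declination: sin δ = sin ε · sin L_s = sin 23.44° × sin 4.4° = 0.03052, so δ = +1.749°.
cos h₀ = −tan(+15.2°) tan(+1.749°) = -0.0083, h₀ = 1.5791 rad.
Bracket: h₀ sin ϕ sin δ + cos ϕ cos δ sin h₀ = 1.5791×0.26219×0.03052 + 0.96502×0.99953×0.99997 = 0.012636 + 0.964538 = 0.977174.
Q̄ = (S_0/π) × [bracket] = (1361/π) × 0.977174 = 423.3 W/m².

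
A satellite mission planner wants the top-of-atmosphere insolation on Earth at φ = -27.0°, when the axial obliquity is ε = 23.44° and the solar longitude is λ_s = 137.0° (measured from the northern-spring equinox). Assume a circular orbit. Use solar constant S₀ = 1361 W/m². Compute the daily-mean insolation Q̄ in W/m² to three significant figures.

Q̄ ≈ 292 W/m²

Solar declination: sin δ = sin ε · sin λ_s = sin 23.44° × sin 137.0° = 0.27129, so δ = +15.741°.
cos H₀ = −tan(-27.0°) tan(+15.741°) = 0.1436, H₀ = 1.4267 rad.
Bracket: H₀ sin φ sin δ + cos φ cos δ sin H₀ = 1.4267×-0.45399×0.27129 + 0.89101×0.96250×0.98963 = -0.175717 + 0.848704 = 0.672987.
Q̄ = (S₀/π) × [bracket] = (1361/π) × 0.672987 = 291.6 W/m².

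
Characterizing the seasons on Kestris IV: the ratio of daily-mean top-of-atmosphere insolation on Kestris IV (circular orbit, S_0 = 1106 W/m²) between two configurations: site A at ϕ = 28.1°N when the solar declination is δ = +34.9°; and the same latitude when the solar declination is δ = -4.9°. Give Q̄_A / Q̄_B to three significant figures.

Q̄_A / Q̄_B ≈ 1.47

— Configuration A (ϕ=+28.1°):
cos h₀ = −tan(+28.1°) tan(+34.900°) = -0.3725, h₀ = 1.9525 rad.
Bracket: h₀ sin ϕ sin δ + cos ϕ cos δ sin h₀ = 1.9525×0.47101×0.57215 + 0.88213×0.82015×0.92804 = 0.526176 + 0.671417 = 1.197593.
Q̄ = (S_0/π) × [bracket] = (1106/π) × 1.197593 = 421.61 W/m².
— Configuration B (ϕ=+28.1°):
cos h₀ = −tan(+28.1°) tan(-4.900°) = 0.0458, h₀ = 1.5250 rad.
Bracket: h₀ sin ϕ sin δ + cos ϕ cos δ sin h₀ = 1.5250×0.47101×-0.08542 + 0.88213×0.99635×0.99895 = -0.061356 + 0.877987 = 0.816631.
Q̄ = (S_0/π) × [bracket] = (1106/π) × 0.816631 = 287.50 W/m².
Ratio Q̄_A / Q̄_B = 421.61 / 287.50 = 1.466.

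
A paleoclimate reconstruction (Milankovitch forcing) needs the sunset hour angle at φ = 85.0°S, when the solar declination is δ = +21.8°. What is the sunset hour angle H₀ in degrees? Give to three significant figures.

H₀ = 0.00°

cos H₀ = −tan φ · tan δ = 4.5717 ≥ 1, so the Sun never rises (polar night) and H₀ = 0.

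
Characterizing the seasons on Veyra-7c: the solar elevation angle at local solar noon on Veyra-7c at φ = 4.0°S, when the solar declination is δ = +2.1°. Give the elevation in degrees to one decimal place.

At local noon the hour angle is zero, so the zenith angle equals |φ − δ| = |-4.0° − (+2.100°)| = 6.100°.
Elevation = 90° − 6.100° = 83.9°.

83.9°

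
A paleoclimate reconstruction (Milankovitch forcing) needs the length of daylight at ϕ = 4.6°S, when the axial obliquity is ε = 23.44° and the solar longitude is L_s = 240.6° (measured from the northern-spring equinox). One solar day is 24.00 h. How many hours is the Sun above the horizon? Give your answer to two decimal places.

Solar declination: sin δ = sin ε · sin L_s = sin 23.44° × sin 240.6° = -0.34656, so δ = -20.277°.
cos h₀ = −tan ϕ · tan δ = −tan(-4.6°) × tan(-20.277°) = -0.0297, so h₀ = 1.6005 rad = 91.70°.
Daylight = 2h₀/(2π) × 24.00 h = (1.6005/π) × 24.00 = 12.23 h.

12.23 h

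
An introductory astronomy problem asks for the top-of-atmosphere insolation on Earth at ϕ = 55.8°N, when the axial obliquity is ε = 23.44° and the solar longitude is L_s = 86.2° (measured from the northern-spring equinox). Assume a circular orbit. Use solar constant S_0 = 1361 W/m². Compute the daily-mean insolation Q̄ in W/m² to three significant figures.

Solar declination: sin δ = sin ε · sin L_s = sin 23.44° × sin 86.2° = 0.39691, so δ = +23.385°.
cos h₀ = −tan(+55.8°) tan(+23.385°) = -0.6363, h₀ = 2.2605 rad.
Bracket: h₀ sin ϕ sin δ + cos ϕ cos δ sin h₀ = 2.2605×0.82708×0.39691 + 0.56208×0.91786×0.77143 = 0.742069 + 0.397989 = 1.140058.
Q̄ = (S_0/π) × [bracket] = (1361/π) × 1.140058 = 493.9 W/m².

Q̄ ≈ 494 W/m²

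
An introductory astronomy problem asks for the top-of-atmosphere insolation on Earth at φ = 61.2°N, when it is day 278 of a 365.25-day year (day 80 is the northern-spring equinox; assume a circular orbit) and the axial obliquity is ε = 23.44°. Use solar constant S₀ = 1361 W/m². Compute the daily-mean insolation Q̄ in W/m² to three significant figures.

Solar longitude: λ_s = 360° × (278 − 80)/365.25 = 195.154°.
sin δ = sin 23.44° × sin 195.154° = -0.10399, so δ = -5.969°.
cos H₀ = −tan(+61.2°) tan(-5.969°) = 0.1902, H₀ = 1.3794 rad.
Bracket: H₀ sin φ sin δ + cos φ cos δ sin H₀ = 1.3794×0.87631×-0.10399 + 0.48175×0.99458×0.98175 = -0.125701 + 0.470395 = 0.344694.
Q̄ = (S₀/π) × [bracket] = (1361/π) × 0.344694 = 149.3 W/m².

Q̄ ≈ 149 W/m²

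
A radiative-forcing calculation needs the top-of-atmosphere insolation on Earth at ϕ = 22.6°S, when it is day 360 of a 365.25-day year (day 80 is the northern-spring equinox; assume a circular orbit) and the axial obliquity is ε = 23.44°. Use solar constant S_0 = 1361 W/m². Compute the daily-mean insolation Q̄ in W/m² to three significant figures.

Solar longitude: L_s = 360° × (360 − 80)/365.25 = 275.975°.
sin δ = sin 23.44° × sin 275.975° = -0.39563, so δ = -23.305°.
cos h₀ = −tan(-22.6°) tan(-23.305°) = -0.1793, h₀ = 1.7511 rad.
Bracket: h₀ sin ϕ sin δ + cos ϕ cos δ sin h₀ = 1.7511×-0.38430×-0.39563 + 0.92321×0.91841×0.98379 = 0.266238 + 0.834141 = 1.100379.
Q̄ = (S_0/π) × [bracket] = (1361/π) × 1.100379 = 476.7 W/m².

Q̄ ≈ 477 W/m²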